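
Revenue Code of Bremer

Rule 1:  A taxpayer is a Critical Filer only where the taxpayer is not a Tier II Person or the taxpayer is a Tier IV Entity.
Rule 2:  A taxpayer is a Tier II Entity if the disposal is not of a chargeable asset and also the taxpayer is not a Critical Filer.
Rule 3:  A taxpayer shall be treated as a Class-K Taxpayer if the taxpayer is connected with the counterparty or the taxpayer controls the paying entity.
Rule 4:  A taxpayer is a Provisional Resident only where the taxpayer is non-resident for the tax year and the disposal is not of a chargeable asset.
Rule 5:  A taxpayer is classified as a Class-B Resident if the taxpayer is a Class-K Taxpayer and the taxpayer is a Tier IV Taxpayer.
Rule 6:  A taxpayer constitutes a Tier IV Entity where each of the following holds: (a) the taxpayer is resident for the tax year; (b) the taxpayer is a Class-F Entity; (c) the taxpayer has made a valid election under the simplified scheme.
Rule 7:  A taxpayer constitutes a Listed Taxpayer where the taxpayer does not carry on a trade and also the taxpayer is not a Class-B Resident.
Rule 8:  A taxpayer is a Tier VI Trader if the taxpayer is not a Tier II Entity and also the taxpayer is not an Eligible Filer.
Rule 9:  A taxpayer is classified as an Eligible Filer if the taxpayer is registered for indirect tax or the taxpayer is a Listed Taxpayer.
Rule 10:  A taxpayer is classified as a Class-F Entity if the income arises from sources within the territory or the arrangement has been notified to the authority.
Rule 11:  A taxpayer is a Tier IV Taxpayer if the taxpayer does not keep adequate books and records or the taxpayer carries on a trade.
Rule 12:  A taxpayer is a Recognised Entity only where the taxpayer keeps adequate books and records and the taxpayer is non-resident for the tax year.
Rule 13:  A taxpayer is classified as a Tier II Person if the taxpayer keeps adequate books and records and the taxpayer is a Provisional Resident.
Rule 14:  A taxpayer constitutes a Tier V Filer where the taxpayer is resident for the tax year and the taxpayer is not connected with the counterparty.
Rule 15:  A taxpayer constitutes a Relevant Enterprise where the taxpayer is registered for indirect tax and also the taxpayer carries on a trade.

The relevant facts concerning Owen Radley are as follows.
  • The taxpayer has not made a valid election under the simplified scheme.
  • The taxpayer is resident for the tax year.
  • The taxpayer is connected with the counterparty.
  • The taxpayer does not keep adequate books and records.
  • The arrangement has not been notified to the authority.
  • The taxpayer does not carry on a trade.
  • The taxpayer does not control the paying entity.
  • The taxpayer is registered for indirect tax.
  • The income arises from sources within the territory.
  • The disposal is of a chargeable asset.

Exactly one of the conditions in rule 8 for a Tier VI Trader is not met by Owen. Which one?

Under rule 4: the taxpayer is non-resident for the tax year? no; and the disposal is not of a chargeable asset? no. So the taxpayer is not a Provisional Resident.
Under rule 13: the taxpayer keeps adequate books and records? no; and Provisional Resident (rule 4)? no. So the taxpayer is not a Tier II Person.
Under rule 10: the income arises from sources within the territory? yes; or the arrangement has been notified to the authority? no. So the taxpayer is a Class-F Entity.
Under rule 6: the taxpayer is resident for the tax year? yes; and Class-F Entity (rule 10)? yes; and the taxpayer has made a valid election under the simplified scheme? no. So the taxpayer is not a Tier IV Entity.
Under rule 1: not a Tier II Person (rule 13)? yes; or Tier IV Entity (rule 6)? no. So the taxpayer is a Critical Filer.
Under rule 2: the disposal is not of a chargeable asset? no; and not a Critical Filer (rule 1)? no. So the taxpayer is not a Tier II Entity.
Under rule 3: the taxpayer is connected with the counterparty? yes; or the taxpayer controls the paying entity? no. So the taxpayer is a Class-K Taxpayer.
Under rule 11: the taxpayer does not keep adequate books and records? yes; or the taxpayer carries on a trade? no. So the taxpayer is a Tier IV Taxpayer.
Under rule 5: Class-K Taxpayer (rule 3)? yes; and Tier IV Taxpayer (rule 11)? yes. So the taxpayer is a Class-B Resident.
Under rule 7: the taxpayer does not carry on a trade? yes; and not a Class-B Resident (rule 5)? no. So the taxpayer is not a Listed Taxpayer.
Under rule 9: the taxpayer is registered for indirect tax? yes; or Listed Taxpayer (rule 7)? no. So the taxpayer is an Eligible Filer.
Under rule 8: not a Tier II Entity (rule 2)? yes; and not an Eligible Filer (rule 9)? no. So the taxpayer is not a Tier VI Trader.

Eligible Filer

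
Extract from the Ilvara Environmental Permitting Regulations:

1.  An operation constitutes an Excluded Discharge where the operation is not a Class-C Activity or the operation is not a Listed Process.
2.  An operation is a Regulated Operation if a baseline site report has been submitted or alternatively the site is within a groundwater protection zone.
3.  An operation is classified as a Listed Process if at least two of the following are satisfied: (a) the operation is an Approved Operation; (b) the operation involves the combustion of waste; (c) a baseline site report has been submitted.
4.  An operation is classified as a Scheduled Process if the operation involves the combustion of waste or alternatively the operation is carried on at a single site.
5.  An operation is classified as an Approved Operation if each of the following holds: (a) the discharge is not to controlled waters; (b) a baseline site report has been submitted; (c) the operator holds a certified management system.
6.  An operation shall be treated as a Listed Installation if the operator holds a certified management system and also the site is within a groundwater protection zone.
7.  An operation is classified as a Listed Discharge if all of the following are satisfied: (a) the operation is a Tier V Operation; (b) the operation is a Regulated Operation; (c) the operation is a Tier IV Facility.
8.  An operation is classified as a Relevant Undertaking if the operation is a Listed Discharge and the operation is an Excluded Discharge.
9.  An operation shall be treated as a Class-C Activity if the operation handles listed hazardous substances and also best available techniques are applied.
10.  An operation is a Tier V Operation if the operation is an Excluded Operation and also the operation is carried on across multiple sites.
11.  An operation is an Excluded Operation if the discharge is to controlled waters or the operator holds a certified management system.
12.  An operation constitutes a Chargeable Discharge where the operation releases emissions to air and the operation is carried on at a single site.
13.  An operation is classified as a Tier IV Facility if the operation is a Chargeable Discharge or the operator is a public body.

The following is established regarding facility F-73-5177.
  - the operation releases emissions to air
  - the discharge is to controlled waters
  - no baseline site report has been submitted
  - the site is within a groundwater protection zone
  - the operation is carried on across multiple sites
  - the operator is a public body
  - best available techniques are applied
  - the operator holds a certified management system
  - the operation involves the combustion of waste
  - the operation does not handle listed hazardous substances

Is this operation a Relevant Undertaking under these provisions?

Under paragraph 11: the discharge is to controlled waters? yes; or the operator holds a certified management system? yes. So the operation is an Excluded Operation.
Under paragraph 10: Excluded Operation (paragraph 11)? yes; and the operation is carried on across multiple sites? yes. So the operation is a Tier V Operation.
Under paragraph 2: a baseline site report has been submitted? no; or the site is within a groundwater protection zone? yes. So the operation is a Regulated Operation.
Under paragraph 12: the operation releases emissions to air? yes; and the operation is carried on at a single site? no. So the operation is not a Chargeable Discharge.
Under paragraph 13: Chargeable Discharge (paragraph 12)? no; or the operator is a public body? yes. So the operation is a Tier IV Facility.
Under paragraph 7: Tier V Operation (paragraph 10)? yes; and Regulated Operation (paragraph 2)? yes; and Tier IV Facility (paragraph 13)? yes. So the operation is a Listed Discharge.
Under paragraph 9: the operation handles listed hazardous substances? no; and best available techniques are applied? yes. So the operation is not a Class-C Activity.
Under paragraph 5: the discharge is not to controlled waters? no; and a baseline site report has been submitted? no; and the operator holds a certified management system? yes. So the operation is not an Approved Operation.
Under paragraph 3: Approved Operation (paragraph 5)? no; the operation involves the combustion of waste? yes; a baseline site report has been submitted? no — 1 of 3 hold (need ≥2) → not satisfied.
Under paragraph 1: not a Class-C Activity (paragraph 9)? yes; or not a Listed Process (paragraph 3)? yes. So the operation is an Excluded Discharge.
Under paragraph 8: Listed Discharge (paragraph 7)? yes; and Excluded Discharge (paragraph 1)? yes. So the operation is a Relevant Undertaking.

Yes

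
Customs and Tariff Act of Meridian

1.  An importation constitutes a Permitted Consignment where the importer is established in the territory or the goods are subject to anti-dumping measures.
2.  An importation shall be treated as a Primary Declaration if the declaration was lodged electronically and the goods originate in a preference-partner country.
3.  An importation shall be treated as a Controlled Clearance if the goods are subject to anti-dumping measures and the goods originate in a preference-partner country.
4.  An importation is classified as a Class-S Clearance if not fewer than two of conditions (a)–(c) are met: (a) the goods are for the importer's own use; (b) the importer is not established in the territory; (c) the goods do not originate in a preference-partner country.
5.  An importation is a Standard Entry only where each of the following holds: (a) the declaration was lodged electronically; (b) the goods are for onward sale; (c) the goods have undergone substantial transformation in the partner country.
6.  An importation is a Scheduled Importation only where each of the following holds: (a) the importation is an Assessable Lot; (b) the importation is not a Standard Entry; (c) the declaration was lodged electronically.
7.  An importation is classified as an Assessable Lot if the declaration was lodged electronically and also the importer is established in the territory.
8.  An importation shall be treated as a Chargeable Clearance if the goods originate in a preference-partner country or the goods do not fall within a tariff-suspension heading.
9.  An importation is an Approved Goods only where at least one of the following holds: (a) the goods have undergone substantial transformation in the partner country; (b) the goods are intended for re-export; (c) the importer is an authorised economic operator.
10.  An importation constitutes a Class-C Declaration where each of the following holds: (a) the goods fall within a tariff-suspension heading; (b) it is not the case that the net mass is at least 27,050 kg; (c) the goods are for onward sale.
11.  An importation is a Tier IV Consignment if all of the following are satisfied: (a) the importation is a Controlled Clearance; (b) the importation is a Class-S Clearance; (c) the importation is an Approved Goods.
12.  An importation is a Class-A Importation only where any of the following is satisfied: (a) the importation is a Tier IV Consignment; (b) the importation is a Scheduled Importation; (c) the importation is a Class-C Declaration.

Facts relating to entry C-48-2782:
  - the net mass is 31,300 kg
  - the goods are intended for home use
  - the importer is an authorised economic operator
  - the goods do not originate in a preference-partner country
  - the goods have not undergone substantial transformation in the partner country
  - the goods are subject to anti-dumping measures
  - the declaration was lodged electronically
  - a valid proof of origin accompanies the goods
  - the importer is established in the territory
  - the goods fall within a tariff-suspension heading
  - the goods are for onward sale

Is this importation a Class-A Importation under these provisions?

Under paragraph 3: the goods are subject to anti-dumping measures? yes; and the goods originate in a preference-partner country? no. So the importation is not a Controlled Clearance.
Under paragraph 4: the goods are for the importer's own use? no; the importer is not established in the territory? no; the goods do not originate in a preference-partner country? yes — 1 of 3 hold (need ≥2) → not satisfied.
Under paragraph 9: the goods have undergone substantial transformation in the partner country? no; or the goods are intended for re-export? no; or the importer is an authorised economic operator? yes. So the importation is an Approved Goods.
Under paragraph 11: Controlled Clearance (paragraph 3)? no; and Class-S Clearance (paragraph 4)? no; and Approved Goods (paragraph 9)? yes. So the importation is not a Tier IV Consignment.
Under paragraph 7: the declaration was lodged electronically? yes; and the importer is established in the territory? yes. So the importation is an Assessable Lot.
Under paragraph 5: the declaration was lodged electronically? yes; and the goods are for onward sale? yes; and the goods have undergone substantial transformation in the partner country? no. So the importation is not a Standard Entry.
Under paragraph 6: Assessable Lot (paragraph 7)? yes; and not a Standard Entry (paragraph 5)? yes; and the declaration was lodged electronically? yes. So the importation is a Scheduled Importation.
Under paragraph 10: the goods fall within a tariff-suspension heading? yes; and net mass: 31,300 kg ≥ 27,050 kg? yes, so negated condition no; and the goods are for onward sale? yes. So the importation is not a Class-C Declaration.
Under paragraph 12: Tier IV Consignment (paragraph 11)? no; or Scheduled Importation (paragraph 6)? yes; or Class-C Declaration (paragraph 10)? no. So the importation is a Class-A Importation.

Yes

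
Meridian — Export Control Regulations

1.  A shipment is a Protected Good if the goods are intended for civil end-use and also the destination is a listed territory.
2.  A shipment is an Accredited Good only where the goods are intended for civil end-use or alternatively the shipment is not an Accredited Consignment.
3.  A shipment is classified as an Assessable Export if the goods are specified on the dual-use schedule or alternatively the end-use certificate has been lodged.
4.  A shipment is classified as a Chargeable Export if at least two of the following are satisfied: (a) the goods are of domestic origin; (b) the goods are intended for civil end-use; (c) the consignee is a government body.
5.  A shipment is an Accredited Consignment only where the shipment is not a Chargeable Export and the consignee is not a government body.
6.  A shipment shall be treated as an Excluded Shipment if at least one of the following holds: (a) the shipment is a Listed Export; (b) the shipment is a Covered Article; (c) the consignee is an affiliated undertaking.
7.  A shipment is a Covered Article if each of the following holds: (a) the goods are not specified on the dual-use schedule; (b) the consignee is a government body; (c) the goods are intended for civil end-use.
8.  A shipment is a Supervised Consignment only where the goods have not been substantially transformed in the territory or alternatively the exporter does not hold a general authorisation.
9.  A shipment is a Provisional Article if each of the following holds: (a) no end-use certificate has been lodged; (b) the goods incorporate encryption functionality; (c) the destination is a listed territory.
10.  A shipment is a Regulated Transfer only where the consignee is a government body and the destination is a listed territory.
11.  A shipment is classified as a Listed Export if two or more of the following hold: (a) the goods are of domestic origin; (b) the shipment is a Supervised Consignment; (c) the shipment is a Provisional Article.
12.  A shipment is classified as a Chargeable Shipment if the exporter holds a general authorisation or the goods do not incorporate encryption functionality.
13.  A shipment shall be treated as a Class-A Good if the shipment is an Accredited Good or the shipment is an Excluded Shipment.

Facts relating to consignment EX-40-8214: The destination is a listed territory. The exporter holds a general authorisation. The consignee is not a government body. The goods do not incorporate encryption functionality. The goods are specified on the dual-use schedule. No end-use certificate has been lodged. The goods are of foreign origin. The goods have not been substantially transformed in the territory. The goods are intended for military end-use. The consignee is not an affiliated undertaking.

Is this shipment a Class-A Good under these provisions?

paragraph 4 — Chargeable Export: the goods are of domestic origin? no; the goods are intended for civil end-use? no; the consignee is a government body? no — 0 of 3 hold (need ≥2) → not satisfied.
paragraph 5 — Accredited Consignment: [not a Chargeable Export (paragraph 4)? yes] AND [the consignee is not a government body? yes] → satisfied.
paragraph 2 — Accredited Good: [the goods are intended for civil end-use? no] OR [not an Accredited Consignment (paragraph 5)? no] → not satisfied.
paragraph 8 — Supervised Consignment: [the goods have not been substantially transformed in the territory? yes] OR [the exporter does not hold a general authorisation? no] → satisfied.
paragraph 9 — Provisional Article: [no end-use certificate has been lodged? yes] AND [the goods incorporate encryption functionality? no] AND [the destination is a listed territory? yes] → not satisfied.
paragraph 11 — Listed Export: the goods are of domestic origin? no; Supervised Consignment (paragraph 8)? yes; Provisional Article (paragraph 9)? no — 1 of 3 hold (need ≥2) → not satisfied.
paragraph 7 — Covered Article: [the goods are not specified on the dual-use schedule? no] AND [the consignee is a government body? no] AND [the goods are intended for civil end-use? no] → not satisfied.
paragraph 6 — Excluded Shipment: [Listed Export (paragraph 11)? no] OR [Covered Article (paragraph 7)? no] OR [the consignee is an affiliated undertaking? no] → not satisfied.
paragraph 13 — Class-A Good: [Accredited Good (paragraph 2)? no] OR [Excluded Shipment (paragraph 6)? no] → not satisfied.

No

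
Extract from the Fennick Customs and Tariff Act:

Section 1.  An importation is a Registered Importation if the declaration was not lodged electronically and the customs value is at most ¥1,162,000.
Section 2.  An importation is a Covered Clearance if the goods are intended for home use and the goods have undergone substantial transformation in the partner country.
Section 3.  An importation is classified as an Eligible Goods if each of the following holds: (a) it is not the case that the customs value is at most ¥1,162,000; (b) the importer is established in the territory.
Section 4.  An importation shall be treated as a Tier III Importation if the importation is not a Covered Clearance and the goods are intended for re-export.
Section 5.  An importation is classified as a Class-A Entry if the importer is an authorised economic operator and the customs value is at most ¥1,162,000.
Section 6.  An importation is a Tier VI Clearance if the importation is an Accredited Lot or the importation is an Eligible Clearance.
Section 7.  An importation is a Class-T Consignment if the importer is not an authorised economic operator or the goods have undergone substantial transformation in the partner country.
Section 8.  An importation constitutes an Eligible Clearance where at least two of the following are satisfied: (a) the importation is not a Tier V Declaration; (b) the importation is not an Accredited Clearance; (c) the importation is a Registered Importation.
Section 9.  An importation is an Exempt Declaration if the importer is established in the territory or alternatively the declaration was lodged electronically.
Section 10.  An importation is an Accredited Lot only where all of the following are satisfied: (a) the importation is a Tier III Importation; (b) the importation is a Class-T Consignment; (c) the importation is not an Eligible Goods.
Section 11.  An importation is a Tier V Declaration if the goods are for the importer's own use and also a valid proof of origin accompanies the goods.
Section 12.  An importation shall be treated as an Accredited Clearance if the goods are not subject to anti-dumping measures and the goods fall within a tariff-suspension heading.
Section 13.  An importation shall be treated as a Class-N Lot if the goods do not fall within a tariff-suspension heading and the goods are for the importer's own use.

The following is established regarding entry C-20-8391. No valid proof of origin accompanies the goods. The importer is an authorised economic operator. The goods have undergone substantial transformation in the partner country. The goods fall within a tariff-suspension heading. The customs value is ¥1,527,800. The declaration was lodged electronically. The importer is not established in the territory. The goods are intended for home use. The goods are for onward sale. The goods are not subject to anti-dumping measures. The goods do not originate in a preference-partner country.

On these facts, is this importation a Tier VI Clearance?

Under section 2: the goods are intended for home use? yes; and the goods have undergone substantial transformation in the partner country? yes. So the importation is a Covered Clearance.
Under section 4: not a Covered Clearance (section 2)? no; and the goods are intended for re-export? no. So the importation is not a Tier III Importation.
Under section 7: the importer is not an authorised economic operator? no; or the goods have undergone substantial transformation in the partner country? yes. So the importation is a Class-T Consignment.
Under section 3: customs value: ¥1,527,800 ≤ ¥1,162,000? no, so negated condition yes; and the importer is established in the territory? no. So the importation is not an Eligible Goods.
Under section 10: Tier III Importation (section 4)? no; and Class-T Consignment (section 7)? yes; and not an Eligible Goods (section 3)? yes. So the importation is not an Accredited Lot.
Under section 11: the goods are for the importer's own use? no; and a valid proof of origin accompanies the goods? no. So the importation is not a Tier V Declaration.
Under section 12: the goods are not subject to anti-dumping measures? yes; and the goods fall within a tariff-suspension heading? yes. So the importation is an Accredited Clearance.
Under section 1: the declaration was not lodged electronically? no; and customs value: ¥1,527,800 ≤ ¥1,162,000? no. So the importation is not a Registered Importation.
Under section 8: not a Tier V Declaration (section 11)? yes; not an Accredited Clearance (section 12)? no; Registered Importation (section 1)? no — 1 of 3 hold (need ≥2) → not satisfied.
Under section 6: Accredited Lot (section 10)? no; or Eligible Clearance (section 8)? no. So the importation is not a Tier VI Clearance.

No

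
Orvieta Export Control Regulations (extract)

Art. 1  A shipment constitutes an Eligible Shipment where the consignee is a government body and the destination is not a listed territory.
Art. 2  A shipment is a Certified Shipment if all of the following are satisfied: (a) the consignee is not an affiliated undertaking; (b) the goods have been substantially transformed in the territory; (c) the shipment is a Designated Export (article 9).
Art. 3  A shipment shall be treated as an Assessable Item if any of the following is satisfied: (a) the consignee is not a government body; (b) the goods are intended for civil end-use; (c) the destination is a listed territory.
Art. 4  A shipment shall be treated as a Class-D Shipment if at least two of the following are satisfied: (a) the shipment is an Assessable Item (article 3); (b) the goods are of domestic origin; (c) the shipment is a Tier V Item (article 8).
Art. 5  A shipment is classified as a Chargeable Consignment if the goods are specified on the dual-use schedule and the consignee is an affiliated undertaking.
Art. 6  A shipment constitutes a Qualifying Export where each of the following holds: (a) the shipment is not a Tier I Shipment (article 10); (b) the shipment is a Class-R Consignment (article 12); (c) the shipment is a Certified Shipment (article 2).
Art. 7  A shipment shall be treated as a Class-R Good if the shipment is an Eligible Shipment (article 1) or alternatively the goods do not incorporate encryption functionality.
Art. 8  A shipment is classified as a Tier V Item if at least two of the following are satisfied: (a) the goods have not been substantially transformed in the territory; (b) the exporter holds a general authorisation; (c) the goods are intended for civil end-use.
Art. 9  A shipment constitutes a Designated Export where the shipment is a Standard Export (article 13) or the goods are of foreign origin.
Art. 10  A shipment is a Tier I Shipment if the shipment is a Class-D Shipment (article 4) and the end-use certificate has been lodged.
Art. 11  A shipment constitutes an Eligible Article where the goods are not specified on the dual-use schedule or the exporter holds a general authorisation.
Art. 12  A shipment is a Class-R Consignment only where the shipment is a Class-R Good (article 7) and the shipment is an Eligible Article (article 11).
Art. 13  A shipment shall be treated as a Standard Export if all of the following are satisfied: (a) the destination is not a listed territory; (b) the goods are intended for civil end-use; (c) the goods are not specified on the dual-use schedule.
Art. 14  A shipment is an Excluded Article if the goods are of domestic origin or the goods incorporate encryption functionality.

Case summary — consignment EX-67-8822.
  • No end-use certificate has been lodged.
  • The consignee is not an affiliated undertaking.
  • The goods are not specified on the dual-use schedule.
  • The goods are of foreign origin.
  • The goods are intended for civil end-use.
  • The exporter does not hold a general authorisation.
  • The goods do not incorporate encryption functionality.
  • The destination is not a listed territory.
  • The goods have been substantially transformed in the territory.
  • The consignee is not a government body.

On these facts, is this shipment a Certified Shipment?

Yes

article 13 — Standard Export: [the destination is not a listed territory? yes] AND [the goods are intended for civil end-use? yes] AND [the goods are not specified on the dual-use schedule? yes] → satisfied.
article 9 — Designated Export: [Standard Export (article 13)? yes] OR [the goods are of foreign origin? yes] → satisfied.
article 2 — Certified Shipment: [the consignee is not an affiliated undertaking? yes] AND [the goods have been substantially transformed in the territory? yes] AND [Designated Export (article 9)? yes] → satisfied.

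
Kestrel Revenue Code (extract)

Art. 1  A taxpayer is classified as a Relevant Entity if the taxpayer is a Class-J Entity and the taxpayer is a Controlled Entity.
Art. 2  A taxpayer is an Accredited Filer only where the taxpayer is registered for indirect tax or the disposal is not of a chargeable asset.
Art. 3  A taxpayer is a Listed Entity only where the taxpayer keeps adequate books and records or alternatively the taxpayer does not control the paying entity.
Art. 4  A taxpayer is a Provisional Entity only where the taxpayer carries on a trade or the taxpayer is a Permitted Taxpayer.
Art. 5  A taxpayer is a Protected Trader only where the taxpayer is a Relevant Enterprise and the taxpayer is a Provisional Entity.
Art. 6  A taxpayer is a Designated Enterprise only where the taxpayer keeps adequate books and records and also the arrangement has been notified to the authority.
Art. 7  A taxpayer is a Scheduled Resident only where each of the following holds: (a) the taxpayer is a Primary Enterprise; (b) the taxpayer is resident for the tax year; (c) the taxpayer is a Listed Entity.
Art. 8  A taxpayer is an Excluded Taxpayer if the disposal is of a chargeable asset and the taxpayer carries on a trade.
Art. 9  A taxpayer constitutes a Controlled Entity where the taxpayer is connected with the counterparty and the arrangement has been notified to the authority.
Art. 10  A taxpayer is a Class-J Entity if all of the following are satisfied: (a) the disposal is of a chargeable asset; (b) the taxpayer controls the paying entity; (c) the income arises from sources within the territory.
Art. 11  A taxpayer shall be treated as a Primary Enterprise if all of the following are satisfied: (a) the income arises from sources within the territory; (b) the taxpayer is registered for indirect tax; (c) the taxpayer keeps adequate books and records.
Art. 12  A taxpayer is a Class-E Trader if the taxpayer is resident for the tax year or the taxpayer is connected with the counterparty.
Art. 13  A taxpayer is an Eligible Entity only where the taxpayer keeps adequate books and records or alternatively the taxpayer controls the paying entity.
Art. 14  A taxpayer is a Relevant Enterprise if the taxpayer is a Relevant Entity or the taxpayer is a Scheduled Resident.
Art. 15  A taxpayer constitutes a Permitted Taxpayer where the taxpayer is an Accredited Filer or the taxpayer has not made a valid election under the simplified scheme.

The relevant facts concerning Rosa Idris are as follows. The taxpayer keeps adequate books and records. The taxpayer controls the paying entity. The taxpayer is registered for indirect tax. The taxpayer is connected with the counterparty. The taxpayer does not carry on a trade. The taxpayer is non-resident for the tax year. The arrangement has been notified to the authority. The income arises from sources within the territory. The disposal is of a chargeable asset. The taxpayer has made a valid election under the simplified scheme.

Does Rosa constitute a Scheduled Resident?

No

Under article 11: the income arises from sources within the territory? yes; and the taxpayer is registered for indirect tax? yes; and the taxpayer keeps adequate books and records? yes. So the taxpayer is a Primary Enterprise.
Under article 3: the taxpayer keeps adequate books and records? yes; or the taxpayer does not control the paying entity? no. So the taxpayer is a Listed Entity.
Under article 7: Primary Enterprise (article 11)? yes; and the taxpayer is resident for the tax year? no; and Listed Entity (article 3)? yes. So the taxpayer is not a Scheduled Resident.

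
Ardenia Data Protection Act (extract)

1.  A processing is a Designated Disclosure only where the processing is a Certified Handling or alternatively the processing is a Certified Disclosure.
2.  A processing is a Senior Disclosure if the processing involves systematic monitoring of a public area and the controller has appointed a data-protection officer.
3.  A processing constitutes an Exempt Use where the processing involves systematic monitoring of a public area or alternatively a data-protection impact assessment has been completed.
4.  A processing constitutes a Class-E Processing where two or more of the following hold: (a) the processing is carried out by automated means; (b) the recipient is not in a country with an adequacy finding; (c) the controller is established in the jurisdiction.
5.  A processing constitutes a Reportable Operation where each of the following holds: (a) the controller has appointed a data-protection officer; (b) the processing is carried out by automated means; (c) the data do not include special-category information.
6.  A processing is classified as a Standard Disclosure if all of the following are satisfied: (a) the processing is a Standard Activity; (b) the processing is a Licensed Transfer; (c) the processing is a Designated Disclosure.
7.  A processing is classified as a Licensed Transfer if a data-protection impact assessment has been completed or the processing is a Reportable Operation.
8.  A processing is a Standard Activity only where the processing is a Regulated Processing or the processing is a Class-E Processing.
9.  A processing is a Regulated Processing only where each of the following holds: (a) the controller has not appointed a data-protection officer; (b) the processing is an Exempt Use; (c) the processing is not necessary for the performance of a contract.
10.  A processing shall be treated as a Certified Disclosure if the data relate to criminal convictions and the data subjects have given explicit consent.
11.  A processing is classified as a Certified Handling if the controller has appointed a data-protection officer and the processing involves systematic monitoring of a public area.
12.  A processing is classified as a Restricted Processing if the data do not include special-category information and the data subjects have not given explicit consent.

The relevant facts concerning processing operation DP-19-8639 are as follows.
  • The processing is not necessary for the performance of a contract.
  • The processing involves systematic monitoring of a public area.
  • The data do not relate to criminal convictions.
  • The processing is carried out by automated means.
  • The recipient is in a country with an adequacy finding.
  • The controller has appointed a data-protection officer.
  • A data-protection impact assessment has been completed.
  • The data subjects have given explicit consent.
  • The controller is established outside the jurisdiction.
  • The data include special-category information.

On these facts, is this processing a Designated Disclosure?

Yes

paragraph 11 — Certified Handling: [the controller has appointed a data-protection officer? yes] AND [the processing involves systematic monitoring of a public area? yes] → satisfied.
paragraph 10 — Certified Disclosure: [the data relate to criminal convictions? no] AND [the data subjects have given explicit consent? yes] → not satisfied.
paragraph 1 — Designated Disclosure: [Certified Handling (paragraph 11)? yes] OR [Certified Disclosure (paragraph 10)? no] → satisfied.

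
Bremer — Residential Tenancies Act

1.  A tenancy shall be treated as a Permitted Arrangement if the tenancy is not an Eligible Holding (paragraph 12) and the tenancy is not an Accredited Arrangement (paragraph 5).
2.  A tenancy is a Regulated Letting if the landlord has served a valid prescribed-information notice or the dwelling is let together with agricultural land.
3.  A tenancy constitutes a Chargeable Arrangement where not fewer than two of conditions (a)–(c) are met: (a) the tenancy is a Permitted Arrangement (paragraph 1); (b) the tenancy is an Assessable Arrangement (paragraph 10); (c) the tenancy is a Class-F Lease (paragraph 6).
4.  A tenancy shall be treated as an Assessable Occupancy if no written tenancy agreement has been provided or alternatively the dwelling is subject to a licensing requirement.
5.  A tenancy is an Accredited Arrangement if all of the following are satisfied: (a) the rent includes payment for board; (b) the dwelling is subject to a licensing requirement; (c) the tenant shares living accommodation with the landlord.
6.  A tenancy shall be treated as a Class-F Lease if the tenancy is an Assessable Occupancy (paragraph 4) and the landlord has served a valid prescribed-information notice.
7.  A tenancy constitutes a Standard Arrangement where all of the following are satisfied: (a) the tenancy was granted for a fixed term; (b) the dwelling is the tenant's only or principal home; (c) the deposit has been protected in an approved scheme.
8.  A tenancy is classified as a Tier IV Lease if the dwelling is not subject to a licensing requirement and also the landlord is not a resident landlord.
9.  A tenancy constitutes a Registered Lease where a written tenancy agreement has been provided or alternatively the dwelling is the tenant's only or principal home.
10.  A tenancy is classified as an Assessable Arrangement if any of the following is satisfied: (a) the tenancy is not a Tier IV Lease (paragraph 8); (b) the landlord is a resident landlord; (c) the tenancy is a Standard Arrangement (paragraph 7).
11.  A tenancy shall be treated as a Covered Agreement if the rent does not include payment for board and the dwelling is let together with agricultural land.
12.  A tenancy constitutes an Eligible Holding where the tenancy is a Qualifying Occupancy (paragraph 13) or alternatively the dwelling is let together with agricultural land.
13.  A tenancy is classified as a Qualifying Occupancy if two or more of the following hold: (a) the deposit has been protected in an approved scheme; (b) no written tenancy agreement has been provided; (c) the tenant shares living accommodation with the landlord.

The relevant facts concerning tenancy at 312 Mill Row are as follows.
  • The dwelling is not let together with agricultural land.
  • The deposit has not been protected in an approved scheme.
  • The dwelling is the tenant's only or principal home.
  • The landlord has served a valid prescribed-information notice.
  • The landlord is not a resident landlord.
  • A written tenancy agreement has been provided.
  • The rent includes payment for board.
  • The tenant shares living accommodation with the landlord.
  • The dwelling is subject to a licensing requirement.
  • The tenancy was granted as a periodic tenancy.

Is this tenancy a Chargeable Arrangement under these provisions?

Yes

paragraph 13 — Qualifying Occupancy: the deposit has been protected in an approved scheme? no; no written tenancy agreement has been provided? no; the tenant shares living accommodation with the landlord? yes — 1 of 3 hold (need ≥2) → not satisfied.
paragraph 12 — Eligible Holding: [Qualifying Occupancy (paragraph 13)? no] OR [the dwelling is let together with agricultural land? no] → not satisfied.
paragraph 5 — Accredited Arrangement: [the rent includes payment for board? yes] AND [the dwelling is subject to a licensing requirement? yes] AND [the tenant shares living accommodation with the landlord? yes] → satisfied.
paragraph 1 — Permitted Arrangement: [not an Eligible Holding (paragraph 12)? yes] AND [not an Accredited Arrangement (paragraph 5)? no] → not satisfied.
paragraph 8 — Tier IV Lease: [the dwelling is not subject to a licensing requirement? no] AND [the landlord is not a resident landlord? yes] → not satisfied.
paragraph 7 — Standard Arrangement: [the tenancy was granted for a fixed term? no] AND [the dwelling is the tenant's only or principal home? yes] AND [the deposit has been protected in an approved scheme? no] → not satisfied.
paragraph 10 — Assessable Arrangement: [not a Tier IV Lease (paragraph 8)? yes] OR [the landlord is a resident landlord? no] OR [Standard Arrangement (paragraph 7)? no] → satisfied.
paragraph 4 — Assessable Occupancy: [no written tenancy agreement has been provided? no] OR [the dwelling is subject to a licensing requirement? yes] → satisfied.
paragraph 6 — Class-F Lease: [Assessable Occupancy (paragraph 4)? yes] AND [the landlord has served a valid prescribed-information notice? yes] → satisfied.
paragraph 3 — Chargeable Arrangement: Permitted Arrangement (paragraph 1)? no; Assessable Arrangement (paragraph 10)? yes; Class-F Lease (paragraph 6)? yes — 2 of 3 hold (need ≥2) → satisfied.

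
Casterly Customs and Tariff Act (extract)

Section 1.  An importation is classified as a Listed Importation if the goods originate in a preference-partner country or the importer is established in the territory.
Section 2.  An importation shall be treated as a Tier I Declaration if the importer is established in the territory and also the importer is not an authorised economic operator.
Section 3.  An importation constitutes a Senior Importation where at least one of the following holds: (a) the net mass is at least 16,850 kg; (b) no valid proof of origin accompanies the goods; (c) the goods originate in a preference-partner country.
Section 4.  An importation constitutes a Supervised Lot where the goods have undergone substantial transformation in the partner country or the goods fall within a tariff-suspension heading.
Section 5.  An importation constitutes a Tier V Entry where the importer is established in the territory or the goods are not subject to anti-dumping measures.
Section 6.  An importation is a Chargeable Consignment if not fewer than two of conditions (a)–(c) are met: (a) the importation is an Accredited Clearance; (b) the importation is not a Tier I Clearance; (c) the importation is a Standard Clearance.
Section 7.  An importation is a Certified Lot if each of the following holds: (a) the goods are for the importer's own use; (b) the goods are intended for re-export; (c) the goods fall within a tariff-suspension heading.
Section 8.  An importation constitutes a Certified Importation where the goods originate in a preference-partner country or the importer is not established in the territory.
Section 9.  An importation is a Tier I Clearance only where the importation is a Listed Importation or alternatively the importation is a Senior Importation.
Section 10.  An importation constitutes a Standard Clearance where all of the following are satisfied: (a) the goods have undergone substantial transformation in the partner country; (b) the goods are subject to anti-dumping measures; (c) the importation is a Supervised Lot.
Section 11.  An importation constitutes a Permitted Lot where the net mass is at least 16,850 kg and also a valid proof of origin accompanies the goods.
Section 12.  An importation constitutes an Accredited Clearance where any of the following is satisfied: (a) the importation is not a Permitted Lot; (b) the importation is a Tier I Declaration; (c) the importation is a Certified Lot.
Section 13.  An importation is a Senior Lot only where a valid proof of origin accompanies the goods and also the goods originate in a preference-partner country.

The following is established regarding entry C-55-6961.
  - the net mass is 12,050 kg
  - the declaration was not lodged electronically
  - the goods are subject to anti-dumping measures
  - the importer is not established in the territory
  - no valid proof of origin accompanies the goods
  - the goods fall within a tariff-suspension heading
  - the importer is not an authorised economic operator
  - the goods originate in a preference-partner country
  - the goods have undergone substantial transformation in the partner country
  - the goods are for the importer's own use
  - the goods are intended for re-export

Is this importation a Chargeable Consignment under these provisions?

section 11 — Permitted Lot: [net mass: 12,050 kg ≥ 16,850 kg? no] AND [a valid proof of origin accompanies the goods? no] → not satisfied.
section 2 — Tier I Declaration: [the importer is established in the territory? no] AND [the importer is not an authorised economic operator? yes] → not satisfied.
section 7 — Certified Lot: [the goods are for the importer's own use? yes] AND [the goods are intended for re-export? yes] AND [the goods fall within a tariff-suspension heading? yes] → satisfied.
section 12 — Accredited Clearance: [not a Permitted Lot (section 11)? yes] OR [Tier I Declaration (section 2)? no] OR [Certified Lot (section 7)? yes] → satisfied.
section 1 — Listed Importation: [the goods originate in a preference-partner country? yes] OR [the importer is established in the territory? no] → satisfied.
section 3 — Senior Importation: [net mass: 12,050 kg ≥ 16,850 kg? no] OR [no valid proof of origin accompanies the goods? yes] OR [the goods originate in a preference-partner country? yes] → satisfied.
section 9 — Tier I Clearance: [Listed Importation (section 1)? yes] OR [Senior Importation (section 3)? yes] → satisfied.
section 4 — Supervised Lot: [the goods have undergone substantial transformation in the partner country? yes] OR [the goods fall within a tariff-suspension heading? yes] → satisfied.
section 10 — Standard Clearance: [the goods have undergone substantial transformation in the partner country? yes] AND [the goods are subject to anti-dumping measures? yes] AND [Supervised Lot (section 4)? yes] → satisfied.
section 6 — Chargeable Consignment: Accredited Clearance (section 12)? yes; not a Tier I Clearance (section 9)? no; Standard Clearance (section 10)? yes — 2 of 3 hold (need ≥2) → satisfied.

Yes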